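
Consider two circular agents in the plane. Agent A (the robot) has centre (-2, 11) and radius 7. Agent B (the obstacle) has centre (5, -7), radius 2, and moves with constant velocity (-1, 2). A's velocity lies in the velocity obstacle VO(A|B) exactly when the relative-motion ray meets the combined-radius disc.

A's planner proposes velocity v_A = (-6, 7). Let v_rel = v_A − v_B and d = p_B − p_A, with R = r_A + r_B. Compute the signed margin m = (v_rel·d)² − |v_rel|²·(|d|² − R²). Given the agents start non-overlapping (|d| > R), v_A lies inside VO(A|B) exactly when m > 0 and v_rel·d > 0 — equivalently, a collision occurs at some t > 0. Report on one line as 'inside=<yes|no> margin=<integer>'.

d = (7, -18),  |d|² = 373;  R = 7+2 = 9,  c = 373−9² = 292
v_rel = (-5, 5),  |v_rel|² = 50;  v_rel·d = (-5)·(7) + (5)·(-18) = -125
50·t² + 250·t + 292 = 0  ⇒  m = (-125)² − 50·292 = 1025
m = 1025 > 0,  v_rel·d = -125 < 0  ⇒  outside

inside=no margin=1025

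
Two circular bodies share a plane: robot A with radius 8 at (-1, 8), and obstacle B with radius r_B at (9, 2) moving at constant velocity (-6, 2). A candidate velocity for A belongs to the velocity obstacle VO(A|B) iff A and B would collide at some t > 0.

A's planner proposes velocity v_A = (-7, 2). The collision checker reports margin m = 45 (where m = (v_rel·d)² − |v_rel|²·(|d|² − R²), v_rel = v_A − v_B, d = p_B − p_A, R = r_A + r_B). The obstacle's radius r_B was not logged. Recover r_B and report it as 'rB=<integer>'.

m = 45
d = (10, -6);  v_rel = (-1, 0),  |v_rel|² = 1
v_rel×d = (-1)·(-6) − (0)·(10) = 6
since m = R²·1 − 6²:  R² = (36 + 45) / 1 = 81
R = √81 = 9  ⇒  r_B = 9 − 8 = 1

rB=1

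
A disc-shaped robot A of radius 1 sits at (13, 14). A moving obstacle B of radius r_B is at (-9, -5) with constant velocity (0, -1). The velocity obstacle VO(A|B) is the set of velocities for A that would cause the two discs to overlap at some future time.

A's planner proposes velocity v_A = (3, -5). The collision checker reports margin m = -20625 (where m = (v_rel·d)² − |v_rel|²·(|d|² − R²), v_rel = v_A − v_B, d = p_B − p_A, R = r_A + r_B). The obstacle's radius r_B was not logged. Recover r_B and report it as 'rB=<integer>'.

m = -20625
d = (-22, -19);  v_rel = (3, -4),  |v_rel|² = 25
v_rel×d = (3)·(-19) − (-4)·(-22) = -145
since m = R²·25 − (-145)²:  R² = (21025 + -20625) / 25 = 16
R = √16 = 4  ⇒  r_B = 4 − 1 = 3

rB=3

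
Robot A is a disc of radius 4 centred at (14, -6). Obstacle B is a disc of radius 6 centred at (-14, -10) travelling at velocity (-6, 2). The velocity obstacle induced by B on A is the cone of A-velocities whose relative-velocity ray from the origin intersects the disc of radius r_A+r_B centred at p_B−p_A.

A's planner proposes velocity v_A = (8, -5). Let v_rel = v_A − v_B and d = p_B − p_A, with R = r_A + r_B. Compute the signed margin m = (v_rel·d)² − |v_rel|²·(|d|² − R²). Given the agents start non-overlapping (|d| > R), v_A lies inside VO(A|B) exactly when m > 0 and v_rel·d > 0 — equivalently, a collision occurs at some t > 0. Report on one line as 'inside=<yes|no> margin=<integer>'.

d = (-28, -4),  |d|² = 800;  R = 4+6 = 10,  c = 800−10² = 700
v_rel = (14, -7),  |v_rel|² = 245;  v_rel·d = (14)·(-28) + (-7)·(-4) = -364
245·t² + 728·t + 700 = 0  ⇒  m = (-364)² − 245·700 = -39004
m = -39004 < 0,  v_rel·d = -364 < 0  ⇒  outside

inside=no margin=-39004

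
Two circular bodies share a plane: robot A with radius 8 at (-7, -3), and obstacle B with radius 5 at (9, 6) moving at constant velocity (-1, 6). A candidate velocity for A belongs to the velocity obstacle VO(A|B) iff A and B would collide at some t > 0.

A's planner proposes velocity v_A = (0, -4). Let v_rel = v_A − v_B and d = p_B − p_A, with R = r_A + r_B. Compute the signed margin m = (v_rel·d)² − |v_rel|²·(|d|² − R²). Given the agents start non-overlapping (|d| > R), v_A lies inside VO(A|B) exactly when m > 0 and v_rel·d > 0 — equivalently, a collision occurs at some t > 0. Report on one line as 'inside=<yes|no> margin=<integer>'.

d = (16, 9),  |d|² = 337;  R = 8+5 = 13,  c = 337−13² = 168
v_rel = (1, -10),  |v_rel|² = 101;  v_rel·d = (1)·(16) + (-10)·(9) = -74
101·t² + 148·t + 168 = 0  ⇒  m = (-74)² − 101·168 = -11492
m = -11492 < 0,  v_rel·d = -74 < 0  ⇒  outside

inside=no margin=-11492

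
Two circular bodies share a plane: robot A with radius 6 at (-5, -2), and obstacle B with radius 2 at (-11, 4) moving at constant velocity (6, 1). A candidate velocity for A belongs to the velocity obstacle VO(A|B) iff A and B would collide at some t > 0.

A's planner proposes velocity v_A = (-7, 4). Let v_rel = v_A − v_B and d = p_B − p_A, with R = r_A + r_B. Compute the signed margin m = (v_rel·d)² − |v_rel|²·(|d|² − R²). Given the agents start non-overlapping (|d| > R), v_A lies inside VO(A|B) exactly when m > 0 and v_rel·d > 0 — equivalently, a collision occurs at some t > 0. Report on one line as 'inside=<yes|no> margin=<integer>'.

d = (-6, 6),  |d|² = 72;  R = 6+2 = 8,  c = 72−8² = 8
v_rel = (-13, 3),  |v_rel|² = 178;  v_rel·d = (-13)·(-6) + (3)·(6) = 96
178·t² − 192·t + 8 = 0  ⇒  m = 96² − 178·8 = 7792
m = 7792 > 0,  v_rel·d = 96 > 0  ⇒  inside

inside=yes margin=7792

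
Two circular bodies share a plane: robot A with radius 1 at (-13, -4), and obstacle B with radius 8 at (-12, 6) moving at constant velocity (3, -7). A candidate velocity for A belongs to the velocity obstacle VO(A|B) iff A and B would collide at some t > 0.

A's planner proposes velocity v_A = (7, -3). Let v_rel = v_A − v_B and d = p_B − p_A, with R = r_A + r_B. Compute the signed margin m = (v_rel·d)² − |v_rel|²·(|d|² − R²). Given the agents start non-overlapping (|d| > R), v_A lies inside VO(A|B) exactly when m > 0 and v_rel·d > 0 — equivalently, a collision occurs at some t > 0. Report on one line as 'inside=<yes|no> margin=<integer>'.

d = (1, 10),  |d|² = 101;  R = 1+8 = 9,  c = 101−9² = 20
v_rel = (4, 4),  |v_rel|² = 32;  v_rel·d = (4)·(1) + (4)·(10) = 44
32·t² − 88·t + 20 = 0  ⇒  m = 44² − 32·20 = 1296
m = 1296 > 0,  v_rel·d = 44 > 0  ⇒  inside

inside=yes margin=1296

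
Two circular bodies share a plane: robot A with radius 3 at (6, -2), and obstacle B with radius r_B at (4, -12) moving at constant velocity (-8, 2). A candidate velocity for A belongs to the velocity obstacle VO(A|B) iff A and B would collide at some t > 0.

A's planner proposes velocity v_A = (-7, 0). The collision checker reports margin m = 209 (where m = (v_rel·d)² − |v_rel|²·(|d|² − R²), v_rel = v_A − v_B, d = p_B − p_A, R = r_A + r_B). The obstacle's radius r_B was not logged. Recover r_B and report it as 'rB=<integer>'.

m = 209
d = (-2, -10);  v_rel = (1, -2),  |v_rel|² = 5
v_rel×d = (1)·(-10) − (-2)·(-2) = -14
since m = R²·5 − (-14)²:  R² = (196 + 209) / 5 = 81
R = √81 = 9  ⇒  r_B = 9 − 3 = 6

rB=6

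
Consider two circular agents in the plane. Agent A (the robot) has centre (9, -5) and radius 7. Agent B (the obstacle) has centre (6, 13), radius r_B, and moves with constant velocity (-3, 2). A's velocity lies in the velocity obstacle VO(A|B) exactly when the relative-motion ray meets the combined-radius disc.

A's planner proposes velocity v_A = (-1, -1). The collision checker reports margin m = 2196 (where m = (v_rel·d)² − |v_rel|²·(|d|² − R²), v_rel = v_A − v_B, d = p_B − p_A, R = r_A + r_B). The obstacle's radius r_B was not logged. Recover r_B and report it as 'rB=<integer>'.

m = 2196
d = (-3, 18);  v_rel = (2, -3),  |v_rel|² = 13
v_rel×d = (2)·(18) − (-3)·(-3) = 27
since m = R²·13 − 27²:  R² = (729 + 2196) / 13 = 225
R = √225 = 15  ⇒  r_B = 15 − 7 = 8

rB=8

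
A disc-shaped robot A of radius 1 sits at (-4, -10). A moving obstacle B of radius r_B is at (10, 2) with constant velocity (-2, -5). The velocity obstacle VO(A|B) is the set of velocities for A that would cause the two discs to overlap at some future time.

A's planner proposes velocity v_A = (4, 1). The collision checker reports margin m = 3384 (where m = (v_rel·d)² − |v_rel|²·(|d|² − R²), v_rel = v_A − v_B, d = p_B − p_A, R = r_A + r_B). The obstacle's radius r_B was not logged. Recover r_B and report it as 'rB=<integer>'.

m = 3384
d = (14, 12);  v_rel = (6, 6),  |v_rel|² = 72
v_rel×d = (6)·(12) − (6)·(14) = -12
since m = R²·72 − (-12)²:  R² = (144 + 3384) / 72 = 49
R = √49 = 7  ⇒  r_B = 7 − 1 = 6

rB=6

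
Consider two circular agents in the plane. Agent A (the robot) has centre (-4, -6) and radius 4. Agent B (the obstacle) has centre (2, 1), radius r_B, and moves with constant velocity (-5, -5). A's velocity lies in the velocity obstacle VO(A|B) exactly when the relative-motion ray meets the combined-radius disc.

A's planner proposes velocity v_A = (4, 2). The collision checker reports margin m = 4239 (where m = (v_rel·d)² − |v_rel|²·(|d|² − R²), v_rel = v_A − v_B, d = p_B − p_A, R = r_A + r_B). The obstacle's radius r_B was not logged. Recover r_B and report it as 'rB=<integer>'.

m = 4239
d = (6, 7);  v_rel = (9, 7),  |v_rel|² = 130
v_rel×d = (9)·(7) − (7)·(6) = 21
since m = R²·130 − 21²:  R² = (441 + 4239) / 130 = 36
R = √36 = 6  ⇒  r_B = 6 − 4 = 2

rB=2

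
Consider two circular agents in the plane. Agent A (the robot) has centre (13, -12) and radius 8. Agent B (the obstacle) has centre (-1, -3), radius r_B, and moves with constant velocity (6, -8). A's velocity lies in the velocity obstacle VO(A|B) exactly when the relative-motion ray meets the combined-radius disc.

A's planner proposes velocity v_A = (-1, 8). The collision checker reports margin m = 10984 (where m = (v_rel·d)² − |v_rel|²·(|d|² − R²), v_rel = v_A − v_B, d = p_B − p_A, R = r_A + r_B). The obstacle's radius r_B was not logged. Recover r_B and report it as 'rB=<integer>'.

m = 10984
d = (-14, 9);  v_rel = (-7, 16),  |v_rel|² = 305
v_rel×d = (-7)·(9) − (16)·(-14) = 161
since m = R²·305 − 161²:  R² = (25921 + 10984) / 305 = 121
R = √121 = 11  ⇒  r_B = 11 − 8 = 3

rB=3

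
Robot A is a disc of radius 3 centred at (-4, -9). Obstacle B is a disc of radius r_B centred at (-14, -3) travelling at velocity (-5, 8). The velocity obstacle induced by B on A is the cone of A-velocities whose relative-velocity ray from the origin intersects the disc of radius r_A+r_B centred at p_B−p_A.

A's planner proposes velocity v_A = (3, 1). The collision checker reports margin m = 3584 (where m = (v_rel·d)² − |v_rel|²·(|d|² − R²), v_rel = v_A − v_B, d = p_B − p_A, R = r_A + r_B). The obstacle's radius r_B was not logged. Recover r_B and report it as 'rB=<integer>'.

m = 3584
d = (-10, 6);  v_rel = (8, -7),  |v_rel|² = 113
v_rel×d = (8)·(6) − (-7)·(-10) = -22
since m = R²·113 − (-22)²:  R² = (484 + 3584) / 113 = 36
R = √36 = 6  ⇒  r_B = 6 − 3 = 3

rB=3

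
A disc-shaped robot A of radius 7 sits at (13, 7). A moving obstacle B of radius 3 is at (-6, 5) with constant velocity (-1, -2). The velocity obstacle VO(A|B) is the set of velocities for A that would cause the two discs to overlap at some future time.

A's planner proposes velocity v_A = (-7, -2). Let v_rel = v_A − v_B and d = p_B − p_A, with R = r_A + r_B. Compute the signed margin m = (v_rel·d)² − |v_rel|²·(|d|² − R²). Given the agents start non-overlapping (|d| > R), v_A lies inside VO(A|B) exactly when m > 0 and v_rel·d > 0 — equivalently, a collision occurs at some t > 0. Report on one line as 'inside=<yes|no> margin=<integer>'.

d = (-19, -2),  |d|² = 365;  R = 7+3 = 10,  c = 365−10² = 265
v_rel = (-6, 0),  |v_rel|² = 36;  v_rel·d = (-6)·(-19) + (0)·(-2) = 114
36·t² − 228·t + 265 = 0  ⇒  m = 114² − 36·265 = 3456
m = 3456 > 0,  v_rel·d = 114 > 0  ⇒  inside

inside=yes margin=3456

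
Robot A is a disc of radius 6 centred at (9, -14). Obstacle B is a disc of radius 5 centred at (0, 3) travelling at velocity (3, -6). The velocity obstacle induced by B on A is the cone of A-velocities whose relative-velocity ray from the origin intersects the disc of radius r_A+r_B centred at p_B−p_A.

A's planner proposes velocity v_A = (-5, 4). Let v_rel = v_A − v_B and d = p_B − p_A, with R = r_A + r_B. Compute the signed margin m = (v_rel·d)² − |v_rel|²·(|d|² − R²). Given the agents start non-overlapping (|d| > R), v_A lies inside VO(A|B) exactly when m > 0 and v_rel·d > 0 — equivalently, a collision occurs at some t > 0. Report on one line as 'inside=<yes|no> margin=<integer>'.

d = (-9, 17),  |d|² = 370;  R = 6+5 = 11,  c = 370−11² = 249
v_rel = (-8, 10),  |v_rel|² = 164;  v_rel·d = (-8)·(-9) + (10)·(17) = 242
164·t² − 484·t + 249 = 0  ⇒  m = 242² − 164·249 = 17728
m = 17728 > 0,  v_rel·d = 242 > 0  ⇒  inside

inside=yes margin=17728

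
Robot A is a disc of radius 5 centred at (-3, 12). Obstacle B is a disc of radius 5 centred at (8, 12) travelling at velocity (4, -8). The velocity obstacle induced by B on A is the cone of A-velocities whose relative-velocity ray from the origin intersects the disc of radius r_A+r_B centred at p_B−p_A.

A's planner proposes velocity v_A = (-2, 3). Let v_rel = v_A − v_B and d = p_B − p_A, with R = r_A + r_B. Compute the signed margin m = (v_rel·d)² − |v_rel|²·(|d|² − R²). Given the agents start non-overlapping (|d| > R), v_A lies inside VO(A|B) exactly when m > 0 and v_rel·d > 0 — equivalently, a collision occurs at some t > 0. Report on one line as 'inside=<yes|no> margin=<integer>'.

d = (11, 0),  |d|² = 121;  R = 5+5 = 10,  c = 121−10² = 21
v_rel = (-6, 11),  |v_rel|² = 157;  v_rel·d = (-6)·(11) + (11)·(0) = -66
157·t² + 132·t + 21 = 0  ⇒  m = (-66)² − 157·21 = 1059
m = 1059 > 0,  v_rel·d = -66 < 0  ⇒  outside

inside=no margin=1059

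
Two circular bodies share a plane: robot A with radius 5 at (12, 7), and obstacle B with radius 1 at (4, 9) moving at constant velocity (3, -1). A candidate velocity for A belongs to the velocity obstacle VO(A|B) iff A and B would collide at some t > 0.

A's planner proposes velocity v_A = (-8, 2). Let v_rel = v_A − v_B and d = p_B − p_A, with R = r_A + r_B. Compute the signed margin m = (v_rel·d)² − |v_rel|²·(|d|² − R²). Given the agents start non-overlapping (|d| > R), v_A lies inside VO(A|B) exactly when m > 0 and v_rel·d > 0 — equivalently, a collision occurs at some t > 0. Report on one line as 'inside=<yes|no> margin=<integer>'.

d = (-8, 2),  |d|² = 68;  R = 5+1 = 6,  c = 68−6² = 32
v_rel = (-11, 3),  |v_rel|² = 130;  v_rel·d = (-11)·(-8) + (3)·(2) = 94
130·t² − 188·t + 32 = 0  ⇒  m = 94² − 130·32 = 4676
m = 4676 > 0,  v_rel·d = 94 > 0  ⇒  inside

inside=yes margin=4676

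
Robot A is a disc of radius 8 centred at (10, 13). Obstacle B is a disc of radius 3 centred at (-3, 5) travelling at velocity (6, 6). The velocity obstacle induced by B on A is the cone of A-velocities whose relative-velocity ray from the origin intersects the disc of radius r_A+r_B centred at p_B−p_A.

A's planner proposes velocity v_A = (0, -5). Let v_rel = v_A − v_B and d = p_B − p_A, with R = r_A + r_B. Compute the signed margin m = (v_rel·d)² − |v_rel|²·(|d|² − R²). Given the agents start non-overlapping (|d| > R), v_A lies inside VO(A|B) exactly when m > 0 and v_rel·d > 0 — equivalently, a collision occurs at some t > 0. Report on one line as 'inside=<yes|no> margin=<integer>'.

d = (-13, -8),  |d|² = 233;  R = 8+3 = 11,  c = 233−11² = 112
v_rel = (-6, -11),  |v_rel|² = 157;  v_rel·d = (-6)·(-13) + (-11)·(-8) = 166
157·t² − 332·t + 112 = 0  ⇒  m = 166² − 157·112 = 9972
m = 9972 > 0,  v_rel·d = 166 > 0  ⇒  inside

inside=yes margin=9972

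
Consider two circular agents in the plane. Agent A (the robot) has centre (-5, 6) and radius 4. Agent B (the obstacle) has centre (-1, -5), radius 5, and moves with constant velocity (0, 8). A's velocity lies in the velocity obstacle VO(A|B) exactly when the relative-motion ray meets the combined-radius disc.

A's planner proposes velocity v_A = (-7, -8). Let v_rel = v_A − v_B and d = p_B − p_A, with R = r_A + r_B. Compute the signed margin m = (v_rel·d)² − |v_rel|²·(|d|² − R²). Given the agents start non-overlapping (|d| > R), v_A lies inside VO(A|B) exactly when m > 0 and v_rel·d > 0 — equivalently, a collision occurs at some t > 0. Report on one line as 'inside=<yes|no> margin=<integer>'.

d = (4, -11),  |d|² = 137;  R = 4+5 = 9,  c = 137−9² = 56
v_rel = (-7, -16),  |v_rel|² = 305;  v_rel·d = (-7)·(4) + (-16)·(-11) = 148
305·t² − 296·t + 56 = 0  ⇒  m = 148² − 305·56 = 4824
m = 4824 > 0,  v_rel·d = 148 > 0  ⇒  inside

inside=yes margin=4824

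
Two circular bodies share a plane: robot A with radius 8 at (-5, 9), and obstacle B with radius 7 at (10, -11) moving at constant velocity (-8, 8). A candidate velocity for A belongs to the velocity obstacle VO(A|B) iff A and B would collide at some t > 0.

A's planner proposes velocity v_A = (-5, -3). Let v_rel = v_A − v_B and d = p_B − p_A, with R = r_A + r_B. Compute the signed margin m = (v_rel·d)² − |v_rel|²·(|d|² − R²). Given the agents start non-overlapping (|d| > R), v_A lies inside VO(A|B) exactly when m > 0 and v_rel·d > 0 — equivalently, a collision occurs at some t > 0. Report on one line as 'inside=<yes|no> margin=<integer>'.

d = (15, -20),  |d|² = 625;  R = 8+7 = 15,  c = 625−15² = 400
v_rel = (3, -11),  |v_rel|² = 130;  v_rel·d = (3)·(15) + (-11)·(-20) = 265
130·t² − 530·t + 400 = 0  ⇒  m = 265² − 130·400 = 18225
m = 18225 > 0,  v_rel·d = 265 > 0  ⇒  inside

inside=yes margin=18225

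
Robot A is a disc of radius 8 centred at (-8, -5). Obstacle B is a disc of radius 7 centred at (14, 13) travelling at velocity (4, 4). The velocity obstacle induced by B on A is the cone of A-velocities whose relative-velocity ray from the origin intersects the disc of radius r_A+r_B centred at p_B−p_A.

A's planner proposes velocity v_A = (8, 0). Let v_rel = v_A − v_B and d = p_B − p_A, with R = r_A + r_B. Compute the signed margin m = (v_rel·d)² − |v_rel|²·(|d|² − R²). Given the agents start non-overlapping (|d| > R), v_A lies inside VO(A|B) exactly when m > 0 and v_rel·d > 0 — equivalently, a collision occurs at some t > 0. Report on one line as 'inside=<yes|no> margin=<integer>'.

d = (22, 18),  |d|² = 808;  R = 8+7 = 15,  c = 808−15² = 583
v_rel = (4, -4),  |v_rel|² = 32;  v_rel·d = (4)·(22) + (-4)·(18) = 16
32·t² − 32·t + 583 = 0  ⇒  m = 16² − 32·583 = -18400
m = -18400 < 0,  v_rel·d = 16 > 0  ⇒  outside

inside=no margin=-18400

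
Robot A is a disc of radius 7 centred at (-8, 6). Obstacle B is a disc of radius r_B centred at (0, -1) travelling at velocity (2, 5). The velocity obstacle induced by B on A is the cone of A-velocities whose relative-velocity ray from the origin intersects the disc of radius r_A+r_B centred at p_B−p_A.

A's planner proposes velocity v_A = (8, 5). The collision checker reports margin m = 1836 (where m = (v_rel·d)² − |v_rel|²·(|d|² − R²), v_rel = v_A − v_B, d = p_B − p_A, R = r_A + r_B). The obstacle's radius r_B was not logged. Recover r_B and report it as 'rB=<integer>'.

m = 1836
d = (8, -7);  v_rel = (6, 0),  |v_rel|² = 36
v_rel×d = (6)·(-7) − (0)·(8) = -42
since m = R²·36 − (-42)²:  R² = (1764 + 1836) / 36 = 100
R = √100 = 10  ⇒  r_B = 10 − 7 = 3

rB=3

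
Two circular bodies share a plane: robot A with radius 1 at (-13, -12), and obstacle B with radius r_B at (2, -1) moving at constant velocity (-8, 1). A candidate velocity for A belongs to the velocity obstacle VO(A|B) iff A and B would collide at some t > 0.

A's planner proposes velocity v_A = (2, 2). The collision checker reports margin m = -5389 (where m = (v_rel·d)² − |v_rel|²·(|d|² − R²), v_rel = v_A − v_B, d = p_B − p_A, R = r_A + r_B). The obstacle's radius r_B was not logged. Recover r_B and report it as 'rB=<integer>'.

m = -5389
d = (15, 11);  v_rel = (10, 1),  |v_rel|² = 101
v_rel×d = (10)·(11) − (1)·(15) = 95
since m = R²·101 − 95²:  R² = (9025 + -5389) / 101 = 36
R = √36 = 6  ⇒  r_B = 6 − 1 = 5

rB=5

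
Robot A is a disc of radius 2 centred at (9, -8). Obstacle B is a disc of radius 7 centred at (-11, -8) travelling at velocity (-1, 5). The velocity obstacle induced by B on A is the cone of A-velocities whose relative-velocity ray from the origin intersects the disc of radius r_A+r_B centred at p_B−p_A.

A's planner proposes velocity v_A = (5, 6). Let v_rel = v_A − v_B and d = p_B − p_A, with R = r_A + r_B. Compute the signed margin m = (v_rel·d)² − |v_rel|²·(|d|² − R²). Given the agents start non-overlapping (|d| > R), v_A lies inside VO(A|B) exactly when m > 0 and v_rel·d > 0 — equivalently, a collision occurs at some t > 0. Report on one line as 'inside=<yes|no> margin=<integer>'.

d = (-20, 0),  |d|² = 400;  R = 2+7 = 9,  c = 400−9² = 319
v_rel = (6, 1),  |v_rel|² = 37;  v_rel·d = (6)·(-20) + (1)·(0) = -120
37·t² + 240·t + 319 = 0  ⇒  m = (-120)² − 37·319 = 2597
m = 2597 > 0,  v_rel·d = -120 < 0  ⇒  outside

inside=no margin=2597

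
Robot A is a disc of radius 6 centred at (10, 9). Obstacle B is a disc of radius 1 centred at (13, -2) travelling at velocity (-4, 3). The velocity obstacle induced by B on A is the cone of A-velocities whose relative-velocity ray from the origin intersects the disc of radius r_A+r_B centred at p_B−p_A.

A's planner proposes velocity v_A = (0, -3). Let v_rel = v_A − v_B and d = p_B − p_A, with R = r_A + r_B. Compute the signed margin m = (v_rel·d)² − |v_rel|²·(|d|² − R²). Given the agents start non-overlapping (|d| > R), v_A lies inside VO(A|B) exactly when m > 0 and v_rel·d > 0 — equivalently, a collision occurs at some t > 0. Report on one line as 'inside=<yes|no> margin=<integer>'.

d = (3, -11),  |d|² = 130;  R = 6+1 = 7,  c = 130−7² = 81
v_rel = (4, -6),  |v_rel|² = 52;  v_rel·d = (4)·(3) + (-6)·(-11) = 78
52·t² − 156·t + 81 = 0  ⇒  m = 78² − 52·81 = 1872
m = 1872 > 0,  v_rel·d = 78 > 0  ⇒  inside

inside=yes margin=1872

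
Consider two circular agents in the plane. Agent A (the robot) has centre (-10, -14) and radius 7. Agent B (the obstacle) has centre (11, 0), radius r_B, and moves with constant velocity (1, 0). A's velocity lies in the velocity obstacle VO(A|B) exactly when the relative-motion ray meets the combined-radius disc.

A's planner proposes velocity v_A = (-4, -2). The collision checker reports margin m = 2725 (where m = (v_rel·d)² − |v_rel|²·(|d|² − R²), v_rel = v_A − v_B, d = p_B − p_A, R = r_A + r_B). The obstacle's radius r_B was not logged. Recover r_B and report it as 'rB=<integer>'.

m = 2725
d = (21, 14);  v_rel = (-5, -2),  |v_rel|² = 29
v_rel×d = (-5)·(14) − (-2)·(21) = -28
since m = R²·29 − (-28)²:  R² = (784 + 2725) / 29 = 121
R = √121 = 11  ⇒  r_B = 11 − 7 = 4

rB=4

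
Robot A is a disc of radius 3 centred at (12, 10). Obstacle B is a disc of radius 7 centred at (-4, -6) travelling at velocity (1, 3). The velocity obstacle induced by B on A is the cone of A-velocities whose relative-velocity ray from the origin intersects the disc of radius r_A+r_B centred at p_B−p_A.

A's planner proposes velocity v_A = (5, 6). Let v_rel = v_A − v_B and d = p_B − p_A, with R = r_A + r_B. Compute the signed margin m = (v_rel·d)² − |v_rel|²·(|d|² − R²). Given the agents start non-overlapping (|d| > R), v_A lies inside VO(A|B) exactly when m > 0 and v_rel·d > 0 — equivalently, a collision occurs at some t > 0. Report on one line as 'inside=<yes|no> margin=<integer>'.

d = (-16, -16),  |d|² = 512;  R = 3+7 = 10,  c = 512−10² = 412
v_rel = (4, 3),  |v_rel|² = 25;  v_rel·d = (4)·(-16) + (3)·(-16) = -112
25·t² + 224·t + 412 = 0  ⇒  m = (-112)² − 25·412 = 2244
m = 2244 > 0,  v_rel·d = -112 < 0  ⇒  outside

inside=no margin=2244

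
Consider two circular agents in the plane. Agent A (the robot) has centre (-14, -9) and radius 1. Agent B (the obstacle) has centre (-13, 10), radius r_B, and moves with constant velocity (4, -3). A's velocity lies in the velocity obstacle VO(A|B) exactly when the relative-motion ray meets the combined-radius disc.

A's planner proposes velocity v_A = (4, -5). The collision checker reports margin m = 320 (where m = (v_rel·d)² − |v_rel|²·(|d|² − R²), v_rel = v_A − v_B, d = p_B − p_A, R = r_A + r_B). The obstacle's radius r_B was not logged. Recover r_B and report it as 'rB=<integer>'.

m = 320
d = (1, 19);  v_rel = (0, -2),  |v_rel|² = 4
v_rel×d = (0)·(19) − (-2)·(1) = 2
since m = R²·4 − 2²:  R² = (4 + 320) / 4 = 81
R = √81 = 9  ⇒  r_B = 9 − 1 = 8

rB=8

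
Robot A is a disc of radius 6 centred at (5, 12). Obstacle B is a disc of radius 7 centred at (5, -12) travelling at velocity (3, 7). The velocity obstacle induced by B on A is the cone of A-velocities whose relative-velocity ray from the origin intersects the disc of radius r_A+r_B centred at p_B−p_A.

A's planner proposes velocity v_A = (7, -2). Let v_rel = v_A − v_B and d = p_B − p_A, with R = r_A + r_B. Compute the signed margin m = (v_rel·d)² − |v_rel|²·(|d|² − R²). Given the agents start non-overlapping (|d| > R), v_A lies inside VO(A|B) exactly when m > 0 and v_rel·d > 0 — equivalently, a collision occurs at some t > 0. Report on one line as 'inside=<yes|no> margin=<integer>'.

d = (0, -24),  |d|² = 576;  R = 6+7 = 13,  c = 576−13² = 407
v_rel = (4, -9),  |v_rel|² = 97;  v_rel·d = (4)·(0) + (-9)·(-24) = 216
97·t² − 432·t + 407 = 0  ⇒  m = 216² − 97·407 = 7177
m = 7177 > 0,  v_rel·d = 216 > 0  ⇒  inside

inside=yes margin=7177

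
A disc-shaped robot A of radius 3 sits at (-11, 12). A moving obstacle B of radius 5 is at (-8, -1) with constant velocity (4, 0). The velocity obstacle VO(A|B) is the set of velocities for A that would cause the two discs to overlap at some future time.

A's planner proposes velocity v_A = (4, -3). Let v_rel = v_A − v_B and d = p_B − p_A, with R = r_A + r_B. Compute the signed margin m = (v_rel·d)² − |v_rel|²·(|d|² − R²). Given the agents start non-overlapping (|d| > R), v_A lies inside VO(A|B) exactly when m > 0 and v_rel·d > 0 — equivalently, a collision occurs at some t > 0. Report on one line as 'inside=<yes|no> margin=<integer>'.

d = (3, -13),  |d|² = 178;  R = 3+5 = 8,  c = 178−8² = 114
v_rel = (0, -3),  |v_rel|² = 9;  v_rel·d = (0)·(3) + (-3)·(-13) = 39
9·t² − 78·t + 114 = 0  ⇒  m = 39² − 9·114 = 495
m = 495 > 0,  v_rel·d = 39 > 0  ⇒  inside

inside=yes margin=495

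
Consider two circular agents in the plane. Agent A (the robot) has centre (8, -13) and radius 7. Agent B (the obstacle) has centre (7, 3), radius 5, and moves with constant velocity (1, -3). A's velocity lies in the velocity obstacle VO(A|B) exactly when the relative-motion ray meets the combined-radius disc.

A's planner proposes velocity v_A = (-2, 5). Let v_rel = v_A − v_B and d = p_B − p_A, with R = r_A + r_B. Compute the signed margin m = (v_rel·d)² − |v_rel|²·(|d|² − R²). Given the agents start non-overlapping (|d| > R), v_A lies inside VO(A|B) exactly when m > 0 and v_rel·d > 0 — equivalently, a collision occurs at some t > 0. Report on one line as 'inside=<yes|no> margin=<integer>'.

d = (-1, 16),  |d|² = 257;  R = 7+5 = 12,  c = 257−12² = 113
v_rel = (-3, 8),  |v_rel|² = 73;  v_rel·d = (-3)·(-1) + (8)·(16) = 131
73·t² − 262·t + 113 = 0  ⇒  m = 131² − 73·113 = 8912
m = 8912 > 0,  v_rel·d = 131 > 0  ⇒  inside

inside=yes margin=8912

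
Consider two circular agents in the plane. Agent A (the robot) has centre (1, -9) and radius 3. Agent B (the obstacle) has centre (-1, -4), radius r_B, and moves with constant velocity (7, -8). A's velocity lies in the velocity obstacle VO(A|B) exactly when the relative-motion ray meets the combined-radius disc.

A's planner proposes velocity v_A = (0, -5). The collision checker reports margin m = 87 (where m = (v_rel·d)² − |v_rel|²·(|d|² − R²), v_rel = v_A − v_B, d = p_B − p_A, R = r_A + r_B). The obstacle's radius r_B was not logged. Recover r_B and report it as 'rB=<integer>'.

m = 87
d = (-2, 5);  v_rel = (-7, 3),  |v_rel|² = 58
v_rel×d = (-7)·(5) − (3)·(-2) = -29
since m = R²·58 − (-29)²:  R² = (841 + 87) / 58 = 16
R = √16 = 4  ⇒  r_B = 4 − 3 = 1

rB=1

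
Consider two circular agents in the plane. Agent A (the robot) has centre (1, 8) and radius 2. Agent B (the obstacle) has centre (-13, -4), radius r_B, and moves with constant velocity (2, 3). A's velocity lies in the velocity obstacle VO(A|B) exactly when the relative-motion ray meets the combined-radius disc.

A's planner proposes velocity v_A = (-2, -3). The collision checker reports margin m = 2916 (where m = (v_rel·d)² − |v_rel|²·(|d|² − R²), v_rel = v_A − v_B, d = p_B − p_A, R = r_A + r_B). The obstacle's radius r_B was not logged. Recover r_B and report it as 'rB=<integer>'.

m = 2916
d = (-14, -12);  v_rel = (-4, -6),  |v_rel|² = 52
v_rel×d = (-4)·(-12) − (-6)·(-14) = -36
since m = R²·52 − (-36)²:  R² = (1296 + 2916) / 52 = 81
R = √81 = 9  ⇒  r_B = 9 − 2 = 7

rB=7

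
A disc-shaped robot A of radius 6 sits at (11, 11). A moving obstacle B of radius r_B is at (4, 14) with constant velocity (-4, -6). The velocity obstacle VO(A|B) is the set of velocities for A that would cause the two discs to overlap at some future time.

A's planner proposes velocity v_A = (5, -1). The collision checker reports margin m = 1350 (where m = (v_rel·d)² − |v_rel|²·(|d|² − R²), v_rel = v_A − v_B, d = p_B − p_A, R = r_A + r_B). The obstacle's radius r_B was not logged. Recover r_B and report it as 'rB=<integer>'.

m = 1350
d = (-7, 3);  v_rel = (9, 5),  |v_rel|² = 106
v_rel×d = (9)·(3) − (5)·(-7) = 62
since m = R²·106 − 62²:  R² = (3844 + 1350) / 106 = 49
R = √49 = 7  ⇒  r_B = 7 − 6 = 1

rB=1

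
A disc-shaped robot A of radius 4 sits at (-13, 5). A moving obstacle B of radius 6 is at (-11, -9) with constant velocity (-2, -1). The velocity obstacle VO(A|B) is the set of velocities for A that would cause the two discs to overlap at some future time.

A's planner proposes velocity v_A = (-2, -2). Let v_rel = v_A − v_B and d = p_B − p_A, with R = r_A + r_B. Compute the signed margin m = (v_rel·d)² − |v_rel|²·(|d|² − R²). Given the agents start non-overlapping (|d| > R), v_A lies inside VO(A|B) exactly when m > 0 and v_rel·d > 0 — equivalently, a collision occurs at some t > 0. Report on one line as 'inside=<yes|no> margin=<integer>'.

d = (2, -14),  |d|² = 200;  R = 4+6 = 10,  c = 200−10² = 100
v_rel = (0, -1),  |v_rel|² = 1;  v_rel·d = (0)·(2) + (-1)·(-14) = 14
1·t² − 28·t + 100 = 0  ⇒  m = 14² − 1·100 = 96
m = 96 > 0,  v_rel·d = 14 > 0  ⇒  inside

inside=yes margin=96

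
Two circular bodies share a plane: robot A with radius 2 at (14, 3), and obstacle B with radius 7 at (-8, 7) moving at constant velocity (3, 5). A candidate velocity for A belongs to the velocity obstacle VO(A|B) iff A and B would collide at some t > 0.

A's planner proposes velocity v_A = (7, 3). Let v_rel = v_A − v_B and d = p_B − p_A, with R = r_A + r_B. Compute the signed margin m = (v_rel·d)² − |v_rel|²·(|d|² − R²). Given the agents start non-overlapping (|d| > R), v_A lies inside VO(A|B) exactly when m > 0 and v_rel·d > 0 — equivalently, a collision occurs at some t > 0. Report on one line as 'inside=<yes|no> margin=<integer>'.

d = (-22, 4),  |d|² = 500;  R = 2+7 = 9,  c = 500−9² = 419
v_rel = (4, -2),  |v_rel|² = 20;  v_rel·d = (4)·(-22) + (-2)·(4) = -96
20·t² + 192·t + 419 = 0  ⇒  m = (-96)² − 20·419 = 836
m = 836 > 0,  v_rel·d = -96 < 0  ⇒  outside

inside=no margin=836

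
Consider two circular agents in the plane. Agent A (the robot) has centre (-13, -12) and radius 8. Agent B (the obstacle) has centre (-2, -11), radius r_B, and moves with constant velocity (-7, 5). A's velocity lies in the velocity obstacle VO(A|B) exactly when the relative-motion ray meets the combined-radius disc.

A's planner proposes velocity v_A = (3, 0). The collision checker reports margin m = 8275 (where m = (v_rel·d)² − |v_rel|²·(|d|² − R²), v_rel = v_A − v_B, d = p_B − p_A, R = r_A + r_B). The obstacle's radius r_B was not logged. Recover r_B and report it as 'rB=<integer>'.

m = 8275
d = (11, 1);  v_rel = (10, -5),  |v_rel|² = 125
v_rel×d = (10)·(1) − (-5)·(11) = 65
since m = R²·125 − 65²:  R² = (4225 + 8275) / 125 = 100
R = √100 = 10  ⇒  r_B = 10 − 8 = 2

rB=2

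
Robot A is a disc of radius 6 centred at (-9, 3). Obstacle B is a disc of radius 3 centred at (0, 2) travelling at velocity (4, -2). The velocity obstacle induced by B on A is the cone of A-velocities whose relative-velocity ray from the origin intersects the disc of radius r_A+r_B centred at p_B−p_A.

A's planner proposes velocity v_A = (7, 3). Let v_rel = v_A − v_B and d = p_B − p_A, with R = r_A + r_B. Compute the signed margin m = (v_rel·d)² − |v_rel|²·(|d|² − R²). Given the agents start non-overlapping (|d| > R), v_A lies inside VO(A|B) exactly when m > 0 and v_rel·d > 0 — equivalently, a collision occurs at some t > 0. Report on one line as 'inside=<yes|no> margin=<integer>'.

d = (9, -1),  |d|² = 82;  R = 6+3 = 9,  c = 82−9² = 1
v_rel = (3, 5),  |v_rel|² = 34;  v_rel·d = (3)·(9) + (5)·(-1) = 22
34·t² − 44·t + 1 = 0  ⇒  m = 22² − 34·1 = 450
m = 450 > 0,  v_rel·d = 22 > 0  ⇒  inside

inside=yes margin=450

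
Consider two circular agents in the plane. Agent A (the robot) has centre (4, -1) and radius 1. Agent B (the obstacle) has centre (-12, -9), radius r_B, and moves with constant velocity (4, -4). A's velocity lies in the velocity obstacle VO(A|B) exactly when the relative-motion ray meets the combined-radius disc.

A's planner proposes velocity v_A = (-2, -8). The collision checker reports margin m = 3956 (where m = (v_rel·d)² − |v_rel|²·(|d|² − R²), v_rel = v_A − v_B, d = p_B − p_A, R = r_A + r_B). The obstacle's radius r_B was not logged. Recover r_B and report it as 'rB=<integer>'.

m = 3956
d = (-16, -8);  v_rel = (-6, -4),  |v_rel|² = 52
v_rel×d = (-6)·(-8) − (-4)·(-16) = -16
since m = R²·52 − (-16)²:  R² = (256 + 3956) / 52 = 81
R = √81 = 9  ⇒  r_B = 9 − 1 = 8

rB=8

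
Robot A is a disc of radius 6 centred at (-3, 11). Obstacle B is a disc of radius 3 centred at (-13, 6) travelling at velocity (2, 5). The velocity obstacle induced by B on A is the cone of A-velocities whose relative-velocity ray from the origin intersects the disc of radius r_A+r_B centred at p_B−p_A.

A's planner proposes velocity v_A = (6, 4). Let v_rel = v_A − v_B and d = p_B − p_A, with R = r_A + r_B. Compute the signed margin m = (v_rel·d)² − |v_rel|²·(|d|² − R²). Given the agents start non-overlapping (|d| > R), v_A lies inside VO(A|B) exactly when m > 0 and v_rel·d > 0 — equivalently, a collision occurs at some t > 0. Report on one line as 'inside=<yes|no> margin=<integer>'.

d = (-10, -5),  |d|² = 125;  R = 6+3 = 9,  c = 125−9² = 44
v_rel = (4, -1),  |v_rel|² = 17;  v_rel·d = (4)·(-10) + (-1)·(-5) = -35
17·t² + 70·t + 44 = 0  ⇒  m = (-35)² − 17·44 = 477
m = 477 > 0,  v_rel·d = -35 < 0  ⇒  outside

inside=no margin=477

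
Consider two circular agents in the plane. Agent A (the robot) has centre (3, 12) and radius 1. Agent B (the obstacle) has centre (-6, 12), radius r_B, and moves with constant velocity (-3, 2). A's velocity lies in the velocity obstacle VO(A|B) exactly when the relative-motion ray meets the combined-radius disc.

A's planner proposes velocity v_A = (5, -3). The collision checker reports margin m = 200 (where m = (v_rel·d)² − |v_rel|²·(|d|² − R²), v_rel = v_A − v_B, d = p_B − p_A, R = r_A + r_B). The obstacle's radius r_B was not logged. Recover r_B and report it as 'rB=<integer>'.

m = 200
d = (-9, 0);  v_rel = (8, -5),  |v_rel|² = 89
v_rel×d = (8)·(0) − (-5)·(-9) = -45
since m = R²·89 − (-45)²:  R² = (2025 + 200) / 89 = 25
R = √25 = 5  ⇒  r_B = 5 − 1 = 4

rB=4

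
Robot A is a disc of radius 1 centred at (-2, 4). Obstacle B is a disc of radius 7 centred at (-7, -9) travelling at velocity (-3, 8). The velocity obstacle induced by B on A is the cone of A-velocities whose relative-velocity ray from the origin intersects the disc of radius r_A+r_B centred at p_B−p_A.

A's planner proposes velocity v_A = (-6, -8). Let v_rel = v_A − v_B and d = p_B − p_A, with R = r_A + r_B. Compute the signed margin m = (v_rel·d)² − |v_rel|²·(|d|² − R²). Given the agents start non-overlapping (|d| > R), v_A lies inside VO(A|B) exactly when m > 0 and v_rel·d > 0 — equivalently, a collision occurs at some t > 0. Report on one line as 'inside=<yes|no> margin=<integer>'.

d = (-5, -13),  |d|² = 194;  R = 1+7 = 8,  c = 194−8² = 130
v_rel = (-3, -16),  |v_rel|² = 265;  v_rel·d = (-3)·(-5) + (-16)·(-13) = 223
265·t² − 446·t + 130 = 0  ⇒  m = 223² − 265·130 = 15279
m = 15279 > 0,  v_rel·d = 223 > 0  ⇒  inside

inside=yes margin=15279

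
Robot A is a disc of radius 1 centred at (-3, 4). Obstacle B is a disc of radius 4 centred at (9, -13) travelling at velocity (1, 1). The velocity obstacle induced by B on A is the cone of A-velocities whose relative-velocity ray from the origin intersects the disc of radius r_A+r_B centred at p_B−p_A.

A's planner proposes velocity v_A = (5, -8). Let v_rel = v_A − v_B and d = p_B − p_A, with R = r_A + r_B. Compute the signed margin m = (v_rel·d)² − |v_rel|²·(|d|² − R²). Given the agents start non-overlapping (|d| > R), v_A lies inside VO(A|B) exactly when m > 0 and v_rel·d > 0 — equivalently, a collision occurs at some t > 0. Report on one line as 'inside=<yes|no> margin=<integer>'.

d = (12, -17),  |d|² = 433;  R = 1+4 = 5,  c = 433−5² = 408
v_rel = (4, -9),  |v_rel|² = 97;  v_rel·d = (4)·(12) + (-9)·(-17) = 201
97·t² − 402·t + 408 = 0  ⇒  m = 201² − 97·408 = 825
m = 825 > 0,  v_rel·d = 201 > 0  ⇒  inside

inside=yes margin=825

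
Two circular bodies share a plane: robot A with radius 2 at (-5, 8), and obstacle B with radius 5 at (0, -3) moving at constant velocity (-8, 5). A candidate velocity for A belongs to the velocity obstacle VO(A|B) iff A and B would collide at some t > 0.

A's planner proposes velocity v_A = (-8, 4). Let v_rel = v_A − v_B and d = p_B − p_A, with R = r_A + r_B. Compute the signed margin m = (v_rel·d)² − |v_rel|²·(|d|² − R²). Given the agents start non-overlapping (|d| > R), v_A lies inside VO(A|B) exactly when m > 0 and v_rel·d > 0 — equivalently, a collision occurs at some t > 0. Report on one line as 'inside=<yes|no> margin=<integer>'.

d = (5, -11),  |d|² = 146;  R = 2+5 = 7,  c = 146−7² = 97
v_rel = (0, -1),  |v_rel|² = 1;  v_rel·d = (0)·(5) + (-1)·(-11) = 11
1·t² − 22·t + 97 = 0  ⇒  m = 11² − 1·97 = 24
m = 24 > 0,  v_rel·d = 11 > 0  ⇒  inside

inside=yes margin=24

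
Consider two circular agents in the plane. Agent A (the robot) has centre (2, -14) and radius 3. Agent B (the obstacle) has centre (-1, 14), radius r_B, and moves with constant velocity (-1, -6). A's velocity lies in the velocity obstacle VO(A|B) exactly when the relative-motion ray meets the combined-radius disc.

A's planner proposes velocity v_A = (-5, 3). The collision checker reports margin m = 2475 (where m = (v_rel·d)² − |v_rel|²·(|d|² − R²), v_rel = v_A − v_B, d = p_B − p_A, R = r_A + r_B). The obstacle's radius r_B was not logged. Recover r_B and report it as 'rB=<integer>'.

m = 2475
d = (-3, 28);  v_rel = (-4, 9),  |v_rel|² = 97
v_rel×d = (-4)·(28) − (9)·(-3) = -85
since m = R²·97 − (-85)²:  R² = (7225 + 2475) / 97 = 100
R = √100 = 10  ⇒  r_B = 10 − 3 = 7

rB=7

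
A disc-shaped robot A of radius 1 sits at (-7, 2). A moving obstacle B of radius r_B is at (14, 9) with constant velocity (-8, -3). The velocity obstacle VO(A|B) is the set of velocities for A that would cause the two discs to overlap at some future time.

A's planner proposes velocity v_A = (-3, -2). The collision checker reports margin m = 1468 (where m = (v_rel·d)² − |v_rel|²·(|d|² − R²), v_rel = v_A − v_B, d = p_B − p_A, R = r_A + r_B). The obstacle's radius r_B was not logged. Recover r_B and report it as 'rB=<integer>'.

m = 1468
d = (21, 7);  v_rel = (5, 1),  |v_rel|² = 26
v_rel×d = (5)·(7) − (1)·(21) = 14
since m = R²·26 − 14²:  R² = (196 + 1468) / 26 = 64
R = √64 = 8  ⇒  r_B = 8 − 1 = 7

rB=7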